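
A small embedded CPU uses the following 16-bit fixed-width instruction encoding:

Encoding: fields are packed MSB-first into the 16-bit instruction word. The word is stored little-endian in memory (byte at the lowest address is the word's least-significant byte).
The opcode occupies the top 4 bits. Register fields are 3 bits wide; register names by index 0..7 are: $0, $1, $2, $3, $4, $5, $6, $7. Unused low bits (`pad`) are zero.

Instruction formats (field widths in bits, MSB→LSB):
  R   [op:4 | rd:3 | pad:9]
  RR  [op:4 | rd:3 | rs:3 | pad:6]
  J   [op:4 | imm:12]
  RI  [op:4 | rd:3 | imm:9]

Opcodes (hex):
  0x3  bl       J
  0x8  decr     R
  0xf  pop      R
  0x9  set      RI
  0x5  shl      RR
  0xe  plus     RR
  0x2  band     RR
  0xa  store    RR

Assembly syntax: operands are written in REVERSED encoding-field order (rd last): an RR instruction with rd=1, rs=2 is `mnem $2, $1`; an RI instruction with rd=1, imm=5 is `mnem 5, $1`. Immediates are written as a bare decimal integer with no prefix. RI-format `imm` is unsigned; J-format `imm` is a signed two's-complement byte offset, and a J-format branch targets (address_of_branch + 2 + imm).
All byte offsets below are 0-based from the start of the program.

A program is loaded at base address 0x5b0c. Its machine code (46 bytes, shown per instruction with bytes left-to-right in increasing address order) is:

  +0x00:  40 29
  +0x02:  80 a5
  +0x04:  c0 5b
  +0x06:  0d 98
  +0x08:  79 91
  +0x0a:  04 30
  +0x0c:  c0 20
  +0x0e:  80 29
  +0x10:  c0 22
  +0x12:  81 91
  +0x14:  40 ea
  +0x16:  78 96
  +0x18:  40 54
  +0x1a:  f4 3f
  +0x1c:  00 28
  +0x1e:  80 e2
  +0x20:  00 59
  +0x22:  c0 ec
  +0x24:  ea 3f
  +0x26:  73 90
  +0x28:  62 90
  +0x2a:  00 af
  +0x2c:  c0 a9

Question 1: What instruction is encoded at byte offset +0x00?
band $5, $4

+0x00: 40 29 ⇒ word 0x2940 (little)
  top 4b → 0x2 → band [RR]
  rd: (w>>9)&0x7=0x4 → $4
  rs: (w>>6)&0x7=0x5 → $5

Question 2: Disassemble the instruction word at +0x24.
off 0x24: read ea 3f as little → 0x3fea
  top 4b → 0x3 → bl [J]
  [11:0] imm=4074 (s12→-22) = -22

bl -22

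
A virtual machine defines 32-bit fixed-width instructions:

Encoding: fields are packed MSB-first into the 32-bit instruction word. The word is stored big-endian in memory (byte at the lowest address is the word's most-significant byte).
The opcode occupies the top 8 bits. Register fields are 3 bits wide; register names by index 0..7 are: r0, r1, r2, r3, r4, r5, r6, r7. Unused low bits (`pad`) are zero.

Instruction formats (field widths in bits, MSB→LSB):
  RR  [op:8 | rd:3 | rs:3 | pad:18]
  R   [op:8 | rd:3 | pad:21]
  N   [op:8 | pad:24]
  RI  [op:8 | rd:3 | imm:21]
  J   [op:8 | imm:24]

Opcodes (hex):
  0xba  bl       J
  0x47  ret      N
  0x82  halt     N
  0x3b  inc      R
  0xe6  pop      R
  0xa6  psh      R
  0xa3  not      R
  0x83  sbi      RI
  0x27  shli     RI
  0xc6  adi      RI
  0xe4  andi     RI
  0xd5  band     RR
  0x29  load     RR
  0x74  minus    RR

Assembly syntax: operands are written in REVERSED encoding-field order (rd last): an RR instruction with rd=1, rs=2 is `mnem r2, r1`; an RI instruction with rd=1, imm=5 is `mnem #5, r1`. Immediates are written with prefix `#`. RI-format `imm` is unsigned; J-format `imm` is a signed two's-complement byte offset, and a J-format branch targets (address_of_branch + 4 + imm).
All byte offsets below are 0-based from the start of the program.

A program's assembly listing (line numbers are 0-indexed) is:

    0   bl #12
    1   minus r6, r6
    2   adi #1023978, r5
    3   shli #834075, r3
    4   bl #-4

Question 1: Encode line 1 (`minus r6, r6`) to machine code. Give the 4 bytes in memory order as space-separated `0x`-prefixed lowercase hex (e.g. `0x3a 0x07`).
1. minus fields op=0x74:8|rd=6:3|rs=6:3|pad=0:18 → word 74d80000h → 74 d8 00 00

0x74 0xd8 0x00 0x00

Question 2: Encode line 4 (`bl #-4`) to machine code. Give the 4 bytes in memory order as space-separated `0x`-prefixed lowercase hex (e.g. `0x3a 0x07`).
4. bl fields op=0xba:8|imm=-4:24 → word bafffffch → ba ff ff fc

0xba 0xff 0xff 0xfc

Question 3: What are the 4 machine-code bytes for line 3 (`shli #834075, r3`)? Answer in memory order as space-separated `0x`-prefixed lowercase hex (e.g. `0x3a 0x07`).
L3: shli op=0x27:8|rd=3:3|imm=834075:21 ⇒ 0x276cba1b ⇒ big 27 6c ba 1b

0x27 0x6c 0xba 0x1b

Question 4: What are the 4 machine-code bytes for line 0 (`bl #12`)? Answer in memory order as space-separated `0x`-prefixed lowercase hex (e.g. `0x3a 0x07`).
0xba 0x00 0x00 0x0c

line 0 (bl): pack op=0xba:8|imm=12:24 = 0xba00000c; big→ ba 00 00 0c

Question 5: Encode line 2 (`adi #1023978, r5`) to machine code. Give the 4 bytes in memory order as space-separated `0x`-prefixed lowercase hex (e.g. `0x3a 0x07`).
2. adi fields op=0xc6:8|rd=5:3|imm=1023978:21 → word c6af9feah → c6 af 9f ea

0xc6 0xaf 0x9f 0xea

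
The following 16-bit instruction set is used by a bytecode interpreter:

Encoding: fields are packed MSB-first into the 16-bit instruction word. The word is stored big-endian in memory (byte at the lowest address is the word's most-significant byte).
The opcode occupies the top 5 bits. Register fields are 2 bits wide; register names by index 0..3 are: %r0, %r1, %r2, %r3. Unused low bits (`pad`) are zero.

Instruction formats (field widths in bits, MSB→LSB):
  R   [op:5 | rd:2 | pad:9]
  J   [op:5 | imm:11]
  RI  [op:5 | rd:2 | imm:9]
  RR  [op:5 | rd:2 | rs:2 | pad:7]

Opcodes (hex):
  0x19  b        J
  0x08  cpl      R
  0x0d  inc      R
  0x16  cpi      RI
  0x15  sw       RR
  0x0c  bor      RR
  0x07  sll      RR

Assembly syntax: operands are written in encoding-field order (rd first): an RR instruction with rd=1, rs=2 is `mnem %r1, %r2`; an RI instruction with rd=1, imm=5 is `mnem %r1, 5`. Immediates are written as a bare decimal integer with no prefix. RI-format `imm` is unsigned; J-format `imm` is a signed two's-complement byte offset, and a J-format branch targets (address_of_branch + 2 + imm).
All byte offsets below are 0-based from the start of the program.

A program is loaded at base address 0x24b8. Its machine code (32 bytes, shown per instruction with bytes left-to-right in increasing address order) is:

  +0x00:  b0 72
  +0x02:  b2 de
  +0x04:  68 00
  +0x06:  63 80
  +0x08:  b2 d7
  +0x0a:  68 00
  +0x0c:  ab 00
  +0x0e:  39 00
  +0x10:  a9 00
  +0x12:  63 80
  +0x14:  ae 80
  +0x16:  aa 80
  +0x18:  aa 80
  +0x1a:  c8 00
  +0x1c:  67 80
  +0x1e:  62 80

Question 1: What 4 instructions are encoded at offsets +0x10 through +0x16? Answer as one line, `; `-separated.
off 0x10: read a9 00 as big → 0xa900
  opcode bits[15:11]=0x15: sw/RR
  rd: (w>>9)&0x3=0x0 → %r0
  rs: (w>>7)&0x3=0x2 → %r2
off 0x12: read 63 80 as big → 0x6380
  opcode bits[15:11]=0xc: bor/RR
  rd: (w>>9)&0x3=0x1 → %r1
  rs: (w>>7)&0x3=0x3 → %r3
off 0x14: read ae 80 as big → 0xae80
  opcode bits[15:11]=0x15: sw/RR
  rd: (w>>9)&0x3=0x3 → %r3
  rs: (w>>7)&0x3=0x1 → %r1
off 0x16: read aa 80 as big → 0xaa80
  opcode bits[15:11]=0x15: sw/RR
  rd: (w>>9)&0x3=0x1 → %r1
  rs: (w>>7)&0x3=0x1 → %r1

sw %r0, %r2; bor %r1, %r3; sw %r3, %r1; sw %r1, %r1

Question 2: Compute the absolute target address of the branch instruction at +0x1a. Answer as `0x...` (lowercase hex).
+0x1a: c8 00 ⇒ word 0xc800 (big)
  op=0xc800>>11=0x19 ⇒ b (J)
  imm: (w>>0)&0x7ff=0x0 → 0
  target = base 0x24b8 + off 0x1a + 2 + imm 0 = 0x24d4

0x24d4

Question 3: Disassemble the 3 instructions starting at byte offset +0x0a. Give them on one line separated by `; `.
[0a] 68 00 → 0x6800
  top 5b → 0xd → inc [R]
  rd@[10:9]=0x0 ⇒ %r0
[0c] ab 00 → 0xab00
  top 5b → 0x15 → sw [RR]
  rd@[10:9]=0x1 ⇒ %r1
  rs@[8:7]=0x2 ⇒ %r2
[0e] 39 00 → 0x3900
  top 5b → 0x7 → sll [RR]
  rd@[10:9]=0x0 ⇒ %r0
  rs@[8:7]=0x2 ⇒ %r2

inc %r0; sw %r1, %r2; sll %r0, %r2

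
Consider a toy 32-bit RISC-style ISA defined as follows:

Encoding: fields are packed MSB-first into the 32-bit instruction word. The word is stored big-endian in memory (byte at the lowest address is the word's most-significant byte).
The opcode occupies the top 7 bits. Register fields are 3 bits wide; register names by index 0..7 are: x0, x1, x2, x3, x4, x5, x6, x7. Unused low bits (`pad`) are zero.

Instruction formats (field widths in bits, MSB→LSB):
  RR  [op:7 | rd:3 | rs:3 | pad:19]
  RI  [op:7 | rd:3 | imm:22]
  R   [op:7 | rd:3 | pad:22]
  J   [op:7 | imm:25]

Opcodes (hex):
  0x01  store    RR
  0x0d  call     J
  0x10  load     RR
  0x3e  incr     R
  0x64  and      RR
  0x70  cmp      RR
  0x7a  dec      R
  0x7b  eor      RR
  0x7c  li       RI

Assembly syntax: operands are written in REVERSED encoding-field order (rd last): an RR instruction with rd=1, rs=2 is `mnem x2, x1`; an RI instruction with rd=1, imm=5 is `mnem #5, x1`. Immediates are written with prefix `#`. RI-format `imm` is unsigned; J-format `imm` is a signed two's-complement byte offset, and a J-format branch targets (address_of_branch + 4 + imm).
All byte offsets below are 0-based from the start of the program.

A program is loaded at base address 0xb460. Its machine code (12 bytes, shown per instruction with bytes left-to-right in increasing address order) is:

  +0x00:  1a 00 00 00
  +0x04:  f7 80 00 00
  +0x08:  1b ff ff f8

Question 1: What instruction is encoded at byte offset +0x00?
+0x00: 1a 00 00 00 ⇒ word 0x1a000000 (big)
  op=0x1a000000>>25=0xd ⇒ call (J)
  imm: (w>>0)&0x1ffffff=0x0 → #0

call #0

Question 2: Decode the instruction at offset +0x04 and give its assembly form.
eor x0, x6

+0x04: f7 80 00 00 ⇒ word 0xf7800000 (big)
  op=0xf7800000>>25=0x7b ⇒ eor (RR)
  [24:22] rd=6 = x6
  [21:19] rs=0 = x0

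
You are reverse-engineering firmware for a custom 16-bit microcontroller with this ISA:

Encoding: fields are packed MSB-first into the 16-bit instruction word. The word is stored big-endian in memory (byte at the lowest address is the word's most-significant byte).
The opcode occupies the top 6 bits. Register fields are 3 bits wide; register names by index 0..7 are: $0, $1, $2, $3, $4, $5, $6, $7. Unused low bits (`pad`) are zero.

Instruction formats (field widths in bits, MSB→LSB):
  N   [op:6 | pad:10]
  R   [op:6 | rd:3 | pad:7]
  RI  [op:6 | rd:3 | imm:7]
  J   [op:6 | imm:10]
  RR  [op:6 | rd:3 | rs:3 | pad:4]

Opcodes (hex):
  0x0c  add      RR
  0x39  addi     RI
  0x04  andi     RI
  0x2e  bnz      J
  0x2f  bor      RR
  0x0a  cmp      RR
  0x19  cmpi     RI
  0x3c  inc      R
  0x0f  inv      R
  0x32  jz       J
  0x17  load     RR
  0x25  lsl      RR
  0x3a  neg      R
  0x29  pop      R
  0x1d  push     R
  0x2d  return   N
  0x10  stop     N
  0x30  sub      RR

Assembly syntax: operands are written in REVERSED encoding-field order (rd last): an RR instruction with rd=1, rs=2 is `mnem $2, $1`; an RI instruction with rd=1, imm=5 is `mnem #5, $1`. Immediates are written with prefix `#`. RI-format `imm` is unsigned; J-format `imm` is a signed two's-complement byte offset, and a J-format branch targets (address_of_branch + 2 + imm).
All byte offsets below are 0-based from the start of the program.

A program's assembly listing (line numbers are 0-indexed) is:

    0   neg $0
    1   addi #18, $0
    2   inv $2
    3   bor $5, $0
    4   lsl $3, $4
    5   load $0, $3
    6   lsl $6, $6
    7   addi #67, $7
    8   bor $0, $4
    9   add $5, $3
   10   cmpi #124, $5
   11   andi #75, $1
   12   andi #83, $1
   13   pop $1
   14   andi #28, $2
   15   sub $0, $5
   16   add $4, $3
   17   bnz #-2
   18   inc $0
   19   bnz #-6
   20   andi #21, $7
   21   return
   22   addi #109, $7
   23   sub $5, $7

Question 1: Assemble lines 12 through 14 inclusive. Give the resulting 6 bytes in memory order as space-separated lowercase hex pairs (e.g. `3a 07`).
10 d3 a4 80 11 1c

12. andi fields op=0x4:6|rd=1:3|imm=83:7 → word 10d3h → 10 d3
13. pop fields op=0x29:6|rd=1:3|pad=0:7 → word a480h → a4 80
14. andi fields op=0x4:6|rd=2:3|imm=28:7 → word 111ch → 11 1c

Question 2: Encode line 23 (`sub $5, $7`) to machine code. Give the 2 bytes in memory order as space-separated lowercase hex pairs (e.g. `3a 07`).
line 23 (sub): pack op=0x30:6|rd=7:3|rs=5:3|pad=0:4 = 0xc3d0; big→ c3 d0

c3 d0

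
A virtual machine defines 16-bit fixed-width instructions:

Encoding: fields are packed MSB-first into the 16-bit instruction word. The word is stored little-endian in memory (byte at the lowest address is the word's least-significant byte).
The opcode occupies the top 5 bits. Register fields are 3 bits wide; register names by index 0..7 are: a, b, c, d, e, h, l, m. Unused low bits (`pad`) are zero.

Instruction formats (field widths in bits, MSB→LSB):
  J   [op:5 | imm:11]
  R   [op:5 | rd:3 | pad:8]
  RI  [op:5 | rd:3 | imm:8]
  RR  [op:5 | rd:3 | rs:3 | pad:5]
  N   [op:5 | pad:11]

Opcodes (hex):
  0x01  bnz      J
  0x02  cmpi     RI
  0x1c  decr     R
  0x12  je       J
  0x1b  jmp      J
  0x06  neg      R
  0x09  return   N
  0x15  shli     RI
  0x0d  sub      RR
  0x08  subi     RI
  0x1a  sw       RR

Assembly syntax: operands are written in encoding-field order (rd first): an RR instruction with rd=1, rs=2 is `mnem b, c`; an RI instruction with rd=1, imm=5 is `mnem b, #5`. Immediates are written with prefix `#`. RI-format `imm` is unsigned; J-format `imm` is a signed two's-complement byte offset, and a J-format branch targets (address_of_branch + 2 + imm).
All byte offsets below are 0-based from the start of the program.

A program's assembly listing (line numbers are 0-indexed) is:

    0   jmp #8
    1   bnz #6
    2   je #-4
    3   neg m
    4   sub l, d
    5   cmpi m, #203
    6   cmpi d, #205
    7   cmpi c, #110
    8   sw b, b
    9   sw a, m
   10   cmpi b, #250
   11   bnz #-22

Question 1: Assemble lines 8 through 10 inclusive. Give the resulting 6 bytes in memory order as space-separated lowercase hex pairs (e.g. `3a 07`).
L8: sw op=0x1a:5|rd=1:3|rs=1:3|pad=0:5 ⇒ 0xd120 ⇒ little 20 d1
L9: sw op=0x1a:5|rd=0:3|rs=7:3|pad=0:5 ⇒ 0xd0e0 ⇒ little e0 d0
L10: cmpi op=0x2:5|rd=1:3|imm=250:8 ⇒ 0x11fa ⇒ little fa 11

20 d1 e0 d0 fa 11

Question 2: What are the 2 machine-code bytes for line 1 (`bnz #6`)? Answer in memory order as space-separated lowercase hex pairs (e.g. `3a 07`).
06 08

1. bnz fields op=0x1:5|imm=6:11 → word 0806h → 06 08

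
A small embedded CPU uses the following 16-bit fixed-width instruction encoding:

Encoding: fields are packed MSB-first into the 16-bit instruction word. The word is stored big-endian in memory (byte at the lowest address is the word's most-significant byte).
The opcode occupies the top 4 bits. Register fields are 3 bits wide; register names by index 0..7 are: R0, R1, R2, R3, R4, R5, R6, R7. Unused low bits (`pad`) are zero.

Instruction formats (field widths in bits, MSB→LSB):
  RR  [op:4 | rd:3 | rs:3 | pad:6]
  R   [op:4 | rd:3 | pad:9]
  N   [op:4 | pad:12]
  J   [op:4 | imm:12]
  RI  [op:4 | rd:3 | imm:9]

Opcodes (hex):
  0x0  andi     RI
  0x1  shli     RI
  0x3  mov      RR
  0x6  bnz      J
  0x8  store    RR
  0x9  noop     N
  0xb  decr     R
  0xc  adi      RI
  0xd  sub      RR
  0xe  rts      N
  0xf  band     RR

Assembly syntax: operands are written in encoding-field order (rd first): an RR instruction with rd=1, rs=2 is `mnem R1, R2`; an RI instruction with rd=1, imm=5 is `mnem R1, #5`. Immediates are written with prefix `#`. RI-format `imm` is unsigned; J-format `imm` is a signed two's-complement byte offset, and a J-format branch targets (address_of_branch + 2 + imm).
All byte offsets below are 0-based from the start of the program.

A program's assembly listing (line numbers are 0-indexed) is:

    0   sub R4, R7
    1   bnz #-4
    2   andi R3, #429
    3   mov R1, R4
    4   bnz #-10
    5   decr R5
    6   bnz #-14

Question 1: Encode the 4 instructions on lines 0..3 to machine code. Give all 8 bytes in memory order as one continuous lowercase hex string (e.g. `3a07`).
0. sub fields op=0xd:4|rd=4:3|rs=7:3|pad=0:6 → word d9c0h → d9 c0
1. bnz fields op=0x6:4|imm=-4:12 → word 6ffch → 6f fc
2. andi fields op=0x0:4|rd=3:3|imm=429:9 → word 07adh → 07 ad
3. mov fields op=0x3:4|rd=1:3|rs=4:3|pad=0:6 → word 3300h → 33 00

d9c06ffc07ad3300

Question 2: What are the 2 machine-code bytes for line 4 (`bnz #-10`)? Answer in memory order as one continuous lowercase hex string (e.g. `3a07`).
L4: bnz op=0x6:4|imm=-10:12 ⇒ 0x6ff6 ⇒ big 6f f6

6ff6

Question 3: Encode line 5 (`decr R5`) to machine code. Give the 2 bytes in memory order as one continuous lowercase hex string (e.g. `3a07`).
line 5 (decr): pack op=0xb:4|rd=5:3|pad=0:9 = 0xba00; big→ ba 00

ba00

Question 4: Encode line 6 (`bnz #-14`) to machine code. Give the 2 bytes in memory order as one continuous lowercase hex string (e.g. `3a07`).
6ff2

line 6 (bnz): pack op=0x6:4|imm=-14:12 = 0x6ff2; big→ 6f f2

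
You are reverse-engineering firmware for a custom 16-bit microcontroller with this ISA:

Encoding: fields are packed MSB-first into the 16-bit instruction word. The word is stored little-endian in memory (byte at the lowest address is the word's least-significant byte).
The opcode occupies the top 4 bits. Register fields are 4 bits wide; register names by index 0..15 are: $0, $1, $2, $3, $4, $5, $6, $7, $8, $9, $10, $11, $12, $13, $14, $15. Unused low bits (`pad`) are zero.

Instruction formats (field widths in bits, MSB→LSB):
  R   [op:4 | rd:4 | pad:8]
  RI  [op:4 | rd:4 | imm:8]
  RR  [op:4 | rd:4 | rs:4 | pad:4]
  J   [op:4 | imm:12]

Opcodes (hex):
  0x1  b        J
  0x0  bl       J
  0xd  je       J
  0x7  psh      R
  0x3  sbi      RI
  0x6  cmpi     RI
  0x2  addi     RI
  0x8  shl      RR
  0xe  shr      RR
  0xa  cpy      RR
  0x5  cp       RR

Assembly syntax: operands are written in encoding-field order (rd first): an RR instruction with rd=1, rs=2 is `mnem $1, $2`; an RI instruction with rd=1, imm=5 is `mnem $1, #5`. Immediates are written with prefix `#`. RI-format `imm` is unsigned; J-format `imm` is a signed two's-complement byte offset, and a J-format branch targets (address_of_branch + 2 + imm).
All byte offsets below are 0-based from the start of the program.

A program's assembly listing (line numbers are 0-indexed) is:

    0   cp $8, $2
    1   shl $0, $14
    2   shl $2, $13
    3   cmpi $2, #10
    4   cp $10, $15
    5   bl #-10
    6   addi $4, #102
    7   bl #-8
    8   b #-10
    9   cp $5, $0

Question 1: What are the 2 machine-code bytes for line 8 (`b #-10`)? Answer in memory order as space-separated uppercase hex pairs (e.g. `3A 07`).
8. b fields op=0x1:4|imm=-10:12 → word 1ff6h → f6 1f

F6 1F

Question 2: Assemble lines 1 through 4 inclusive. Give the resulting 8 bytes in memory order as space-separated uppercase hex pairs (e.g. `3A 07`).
E0 80 D0 82 0A 62 F0 5A

1. shl fields op=0x8:4|rd=0:4|rs=14:4|pad=0:4 → word 80e0h → e0 80
2. shl fields op=0x8:4|rd=2:4|rs=13:4|pad=0:4 → word 82d0h → d0 82
3. cmpi fields op=0x6:4|rd=2:4|imm=10:8 → word 620ah → 0a 62
4. cp fields op=0x5:4|rd=10:4|rs=15:4|pad=0:4 → word 5af0h → f0 5a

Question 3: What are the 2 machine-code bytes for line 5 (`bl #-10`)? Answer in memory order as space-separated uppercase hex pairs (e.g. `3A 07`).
5. bl fields op=0x0:4|imm=-10:12 → word 0ff6h → f6 0f

F6 0F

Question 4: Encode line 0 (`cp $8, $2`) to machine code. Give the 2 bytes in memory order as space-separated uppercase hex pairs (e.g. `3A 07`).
20 58

L0: cp op=0x5:4|rd=8:4|rs=2:4|pad=0:4 ⇒ 0x5820 ⇒ little 20 58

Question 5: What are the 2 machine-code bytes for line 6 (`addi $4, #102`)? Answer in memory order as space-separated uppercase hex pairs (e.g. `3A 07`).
66 24

line 6 (addi): pack op=0x2:4|rd=4:4|imm=102:8 = 0x2466; little→ 66 24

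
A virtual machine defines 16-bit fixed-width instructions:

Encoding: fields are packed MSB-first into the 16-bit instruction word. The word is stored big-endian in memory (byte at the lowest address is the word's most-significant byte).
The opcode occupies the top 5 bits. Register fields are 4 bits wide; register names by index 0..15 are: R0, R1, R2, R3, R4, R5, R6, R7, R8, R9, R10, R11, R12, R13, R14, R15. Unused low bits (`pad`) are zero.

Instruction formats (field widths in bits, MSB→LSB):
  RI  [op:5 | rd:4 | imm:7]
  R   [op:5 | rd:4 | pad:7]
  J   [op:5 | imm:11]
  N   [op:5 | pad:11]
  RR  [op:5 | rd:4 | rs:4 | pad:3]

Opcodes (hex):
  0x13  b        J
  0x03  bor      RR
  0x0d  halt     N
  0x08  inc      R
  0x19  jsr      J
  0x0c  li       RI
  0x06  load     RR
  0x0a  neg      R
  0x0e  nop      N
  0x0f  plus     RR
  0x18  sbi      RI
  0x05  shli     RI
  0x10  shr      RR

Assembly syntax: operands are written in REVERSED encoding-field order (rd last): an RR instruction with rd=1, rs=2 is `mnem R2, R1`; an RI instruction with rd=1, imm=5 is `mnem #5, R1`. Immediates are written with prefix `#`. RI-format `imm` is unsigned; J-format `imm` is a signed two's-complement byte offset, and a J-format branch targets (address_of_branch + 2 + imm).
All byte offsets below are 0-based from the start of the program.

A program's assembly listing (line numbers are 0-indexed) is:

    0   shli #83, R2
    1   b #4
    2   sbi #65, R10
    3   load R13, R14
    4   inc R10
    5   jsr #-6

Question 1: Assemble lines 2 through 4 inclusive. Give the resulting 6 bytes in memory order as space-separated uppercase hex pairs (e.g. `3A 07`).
C5 41 37 68 45 00

L2: sbi op=0x18:5|rd=10:4|imm=65:7 ⇒ 0xc541 ⇒ big c5 41
L3: load op=0x6:5|rd=14:4|rs=13:4|pad=0:3 ⇒ 0x3768 ⇒ big 37 68
L4: inc op=0x8:5|rd=10:4|pad=0:7 ⇒ 0x4500 ⇒ big 45 00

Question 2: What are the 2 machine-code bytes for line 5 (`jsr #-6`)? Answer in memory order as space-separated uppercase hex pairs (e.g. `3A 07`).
CF FA

L5: jsr op=0x19:5|imm=-6:11 ⇒ 0xcffa ⇒ big cf fa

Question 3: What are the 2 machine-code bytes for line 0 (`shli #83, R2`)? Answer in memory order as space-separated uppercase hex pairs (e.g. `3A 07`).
29 53

0. shli fields op=0x5:5|rd=2:4|imm=83:7 → word 2953h → 29 53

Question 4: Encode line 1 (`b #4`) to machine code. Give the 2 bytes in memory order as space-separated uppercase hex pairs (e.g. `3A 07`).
98 04

line 1 (b): pack op=0x13:5|imm=4:11 = 0x9804; big→ 98 04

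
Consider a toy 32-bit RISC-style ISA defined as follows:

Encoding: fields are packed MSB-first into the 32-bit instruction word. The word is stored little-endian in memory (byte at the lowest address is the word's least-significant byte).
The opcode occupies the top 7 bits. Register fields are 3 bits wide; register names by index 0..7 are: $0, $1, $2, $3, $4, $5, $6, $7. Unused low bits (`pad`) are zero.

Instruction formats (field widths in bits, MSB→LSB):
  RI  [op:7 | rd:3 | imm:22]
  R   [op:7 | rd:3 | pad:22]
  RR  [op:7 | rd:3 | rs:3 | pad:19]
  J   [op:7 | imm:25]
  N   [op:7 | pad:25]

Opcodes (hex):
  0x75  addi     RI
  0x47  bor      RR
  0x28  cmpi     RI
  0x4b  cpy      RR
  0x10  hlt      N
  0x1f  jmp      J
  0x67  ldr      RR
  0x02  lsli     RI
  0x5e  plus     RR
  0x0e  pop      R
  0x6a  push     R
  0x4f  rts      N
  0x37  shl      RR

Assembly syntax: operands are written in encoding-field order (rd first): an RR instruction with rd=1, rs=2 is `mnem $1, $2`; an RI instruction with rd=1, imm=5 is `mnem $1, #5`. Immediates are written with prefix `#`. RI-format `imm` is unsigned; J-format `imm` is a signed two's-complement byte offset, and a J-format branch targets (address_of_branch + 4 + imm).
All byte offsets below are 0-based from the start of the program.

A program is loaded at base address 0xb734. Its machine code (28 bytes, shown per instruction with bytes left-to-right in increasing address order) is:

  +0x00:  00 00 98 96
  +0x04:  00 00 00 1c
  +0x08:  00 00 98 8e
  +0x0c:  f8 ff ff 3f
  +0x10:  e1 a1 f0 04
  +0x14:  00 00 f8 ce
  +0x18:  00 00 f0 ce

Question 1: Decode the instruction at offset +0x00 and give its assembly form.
@+00  little-endian(00 00 98 96) = 0x96980000
  opcode bits[31:25]=0x4b: cpy/RR
  [24:22] rd=2 = $2
  [21:19] rs=3 = $3

cpy $2, $3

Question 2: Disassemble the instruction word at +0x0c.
jmp #-8

+0x0c: f8 ff ff 3f ⇒ word 0x3ffffff8 (little)
  top 7b → 0x1f → jmp [J]
  imm: (w>>0)&0x1ffffff=0x1fffff8 (s25→-8) → #-8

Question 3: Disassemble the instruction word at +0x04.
pop $0

@+04  little-endian(00 00 00 1c) = 0x1c000000
  op=0x1c000000>>25=0xe ⇒ pop (R)
  rd: (w>>22)&0x7=0x0 → $0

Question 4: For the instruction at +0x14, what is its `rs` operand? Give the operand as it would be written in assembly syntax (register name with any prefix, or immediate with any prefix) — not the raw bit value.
$7

+0x14: 00 00 f8 ce ⇒ word 0xcef80000 (little)
  top 7b → 0x67 → ldr [RR]
  [24:22] rd=3 = $3
  [21:19] rs=7 = $7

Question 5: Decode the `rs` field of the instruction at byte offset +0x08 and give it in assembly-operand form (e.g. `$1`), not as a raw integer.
off 0x08: read 00 00 98 8e as little → 0x8e980000
  top 7b → 0x47 → bor [RR]
  [24:22] rd=2 = $2
  [21:19] rs=3 = $3

$3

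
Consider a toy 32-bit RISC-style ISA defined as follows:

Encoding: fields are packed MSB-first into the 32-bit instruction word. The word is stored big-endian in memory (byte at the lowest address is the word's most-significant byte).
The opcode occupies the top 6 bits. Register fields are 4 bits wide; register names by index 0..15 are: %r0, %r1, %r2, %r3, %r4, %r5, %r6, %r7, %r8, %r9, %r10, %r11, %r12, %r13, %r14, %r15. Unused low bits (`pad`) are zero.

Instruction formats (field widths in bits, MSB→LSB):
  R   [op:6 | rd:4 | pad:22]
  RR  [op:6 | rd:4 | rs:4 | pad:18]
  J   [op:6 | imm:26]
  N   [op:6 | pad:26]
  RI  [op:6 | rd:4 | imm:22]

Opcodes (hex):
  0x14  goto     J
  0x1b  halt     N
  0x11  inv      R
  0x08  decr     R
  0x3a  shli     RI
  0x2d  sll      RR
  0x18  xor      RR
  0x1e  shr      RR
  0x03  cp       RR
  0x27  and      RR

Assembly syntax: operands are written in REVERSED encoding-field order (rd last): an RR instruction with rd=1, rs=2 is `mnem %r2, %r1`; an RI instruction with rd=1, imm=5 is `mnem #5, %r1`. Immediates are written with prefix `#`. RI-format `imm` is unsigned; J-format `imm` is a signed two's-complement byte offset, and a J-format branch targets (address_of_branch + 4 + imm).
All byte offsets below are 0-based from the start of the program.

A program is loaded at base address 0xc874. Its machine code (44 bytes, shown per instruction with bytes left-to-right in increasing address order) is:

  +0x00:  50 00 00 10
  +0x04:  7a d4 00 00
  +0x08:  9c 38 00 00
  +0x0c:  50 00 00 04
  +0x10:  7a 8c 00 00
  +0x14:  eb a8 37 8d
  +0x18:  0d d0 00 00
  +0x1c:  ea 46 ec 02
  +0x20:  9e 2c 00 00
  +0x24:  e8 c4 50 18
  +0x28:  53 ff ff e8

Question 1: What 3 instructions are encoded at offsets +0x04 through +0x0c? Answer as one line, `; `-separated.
off 0x04: read 7a d4 00 00 as big → 0x7ad40000
  opcode bits[31:26]=0x1e: shr/RR
  rd: (w>>22)&0xf=0xb → %r11
  rs: (w>>18)&0xf=0x5 → %r5
off 0x08: read 9c 38 00 00 as big → 0x9c380000
  opcode bits[31:26]=0x27: and/RR
  rd: (w>>22)&0xf=0x0 → %r0
  rs: (w>>18)&0xf=0xe → %r14
off 0x0c: read 50 00 00 04 as big → 0x50000004
  opcode bits[31:26]=0x14: goto/J
  imm: (w>>0)&0x3ffffff=0x4 → #4

shr %r5, %r11; and %r14, %r0; goto #4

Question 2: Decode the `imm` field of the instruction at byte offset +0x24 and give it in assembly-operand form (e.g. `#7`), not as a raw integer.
#282648

+0x24: e8 c4 50 18 ⇒ word 0xe8c45018 (big)
  opcode bits[31:26]=0x3a: shli/RI
  rd@[25:22]=0x3 ⇒ %r3
  imm@[21:0]=0x45018 ⇒ #282648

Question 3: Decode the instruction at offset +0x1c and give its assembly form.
shli #453634, %r9

+0x1c: ea 46 ec 02 ⇒ word 0xea46ec02 (big)
  op=0xea46ec02>>26=0x3a ⇒ shli (RI)
  rd@[25:22]=0x9 ⇒ %r9
  imm@[21:0]=0x6ec02 ⇒ #453634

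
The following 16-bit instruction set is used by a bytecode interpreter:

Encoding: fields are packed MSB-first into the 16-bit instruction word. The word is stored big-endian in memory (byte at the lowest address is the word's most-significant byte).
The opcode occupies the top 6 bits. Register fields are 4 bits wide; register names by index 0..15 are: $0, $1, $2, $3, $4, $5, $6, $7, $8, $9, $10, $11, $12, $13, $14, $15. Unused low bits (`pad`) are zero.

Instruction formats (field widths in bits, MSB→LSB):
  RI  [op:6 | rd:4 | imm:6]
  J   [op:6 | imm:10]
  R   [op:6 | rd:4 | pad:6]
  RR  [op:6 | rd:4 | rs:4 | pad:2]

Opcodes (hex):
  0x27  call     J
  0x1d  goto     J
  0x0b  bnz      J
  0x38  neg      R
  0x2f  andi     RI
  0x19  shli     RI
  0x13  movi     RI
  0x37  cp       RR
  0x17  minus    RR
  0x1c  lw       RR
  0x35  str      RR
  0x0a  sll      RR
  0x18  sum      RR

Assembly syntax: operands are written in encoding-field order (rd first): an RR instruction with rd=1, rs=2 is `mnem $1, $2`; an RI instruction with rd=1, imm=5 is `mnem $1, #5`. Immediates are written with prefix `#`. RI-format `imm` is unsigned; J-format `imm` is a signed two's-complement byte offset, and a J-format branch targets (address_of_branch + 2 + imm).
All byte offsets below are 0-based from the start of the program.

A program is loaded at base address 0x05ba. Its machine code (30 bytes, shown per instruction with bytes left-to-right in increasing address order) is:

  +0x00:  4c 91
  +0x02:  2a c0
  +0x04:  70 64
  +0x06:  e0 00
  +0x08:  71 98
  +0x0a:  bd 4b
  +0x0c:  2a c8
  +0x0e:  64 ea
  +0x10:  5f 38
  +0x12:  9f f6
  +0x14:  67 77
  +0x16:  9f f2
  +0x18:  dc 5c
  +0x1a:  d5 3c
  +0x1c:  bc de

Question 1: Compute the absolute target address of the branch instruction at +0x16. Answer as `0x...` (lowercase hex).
[16] 9f f2 → 0x9ff2
  op=0x9ff2>>10=0x27 ⇒ call (J)
  [9:0] imm=1010 (s10→-14) = #-14
  target = base 0x05ba + off 0x16 + 2 + imm -14 = 0x05c4

0x05c4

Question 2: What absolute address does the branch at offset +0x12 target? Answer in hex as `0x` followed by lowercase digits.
0x05c4

[12] 9f f6 → 0x9ff6
  opcode bits[15:10]=0x27: call/J
  imm@[9:0]=0x3f6 (s10→-10) ⇒ #-10
  target = base 0x05ba + off 0x12 + 2 + imm -10 = 0x05c4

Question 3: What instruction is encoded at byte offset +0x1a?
str $4, $15

off 0x1a: read d5 3c as big → 0xd53c
  op=0xd53c>>10=0x35 ⇒ str (RR)
  rd: (w>>6)&0xf=0x4 → $4
  rs: (w>>2)&0xf=0xf → $15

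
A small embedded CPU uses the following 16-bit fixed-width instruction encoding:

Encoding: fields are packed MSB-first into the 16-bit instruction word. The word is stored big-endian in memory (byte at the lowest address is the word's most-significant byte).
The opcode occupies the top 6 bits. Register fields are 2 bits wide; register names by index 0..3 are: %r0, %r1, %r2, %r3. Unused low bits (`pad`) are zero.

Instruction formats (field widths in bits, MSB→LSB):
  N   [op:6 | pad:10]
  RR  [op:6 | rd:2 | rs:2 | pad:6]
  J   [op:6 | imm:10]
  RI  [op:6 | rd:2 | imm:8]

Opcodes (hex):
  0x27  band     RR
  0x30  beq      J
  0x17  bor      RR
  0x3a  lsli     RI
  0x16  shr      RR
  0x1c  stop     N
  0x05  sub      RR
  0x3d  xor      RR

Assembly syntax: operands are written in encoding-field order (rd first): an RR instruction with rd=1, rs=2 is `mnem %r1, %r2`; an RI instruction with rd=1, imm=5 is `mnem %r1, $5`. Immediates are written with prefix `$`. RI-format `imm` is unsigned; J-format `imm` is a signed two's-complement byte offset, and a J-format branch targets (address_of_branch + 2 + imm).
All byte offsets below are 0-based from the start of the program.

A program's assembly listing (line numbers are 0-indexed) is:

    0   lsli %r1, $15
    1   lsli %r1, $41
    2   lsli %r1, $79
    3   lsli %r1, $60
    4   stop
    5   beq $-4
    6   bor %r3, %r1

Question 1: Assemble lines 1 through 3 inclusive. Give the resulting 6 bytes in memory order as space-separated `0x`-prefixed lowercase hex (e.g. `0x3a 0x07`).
0xe9 0x29 0xe9 0x4f 0xe9 0x3c

L1: lsli op=0x3a:6|rd=1:2|imm=41:8 ⇒ 0xe929 ⇒ big e9 29
L2: lsli op=0x3a:6|rd=1:2|imm=79:8 ⇒ 0xe94f ⇒ big e9 4f
L3: lsli op=0x3a:6|rd=1:2|imm=60:8 ⇒ 0xe93c ⇒ big e9 3c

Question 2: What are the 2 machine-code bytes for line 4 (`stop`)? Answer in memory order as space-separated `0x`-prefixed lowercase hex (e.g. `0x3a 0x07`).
4. stop fields op=0x1c:6|pad=0:10 → word 7000h → 70 00

0x70 0x00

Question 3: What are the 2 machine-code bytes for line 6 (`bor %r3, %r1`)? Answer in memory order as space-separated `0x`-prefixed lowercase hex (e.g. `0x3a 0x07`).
0x5f 0x40

line 6 (bor): pack op=0x17:6|rd=3:2|rs=1:2|pad=0:6 = 0x5f40; big→ 5f 40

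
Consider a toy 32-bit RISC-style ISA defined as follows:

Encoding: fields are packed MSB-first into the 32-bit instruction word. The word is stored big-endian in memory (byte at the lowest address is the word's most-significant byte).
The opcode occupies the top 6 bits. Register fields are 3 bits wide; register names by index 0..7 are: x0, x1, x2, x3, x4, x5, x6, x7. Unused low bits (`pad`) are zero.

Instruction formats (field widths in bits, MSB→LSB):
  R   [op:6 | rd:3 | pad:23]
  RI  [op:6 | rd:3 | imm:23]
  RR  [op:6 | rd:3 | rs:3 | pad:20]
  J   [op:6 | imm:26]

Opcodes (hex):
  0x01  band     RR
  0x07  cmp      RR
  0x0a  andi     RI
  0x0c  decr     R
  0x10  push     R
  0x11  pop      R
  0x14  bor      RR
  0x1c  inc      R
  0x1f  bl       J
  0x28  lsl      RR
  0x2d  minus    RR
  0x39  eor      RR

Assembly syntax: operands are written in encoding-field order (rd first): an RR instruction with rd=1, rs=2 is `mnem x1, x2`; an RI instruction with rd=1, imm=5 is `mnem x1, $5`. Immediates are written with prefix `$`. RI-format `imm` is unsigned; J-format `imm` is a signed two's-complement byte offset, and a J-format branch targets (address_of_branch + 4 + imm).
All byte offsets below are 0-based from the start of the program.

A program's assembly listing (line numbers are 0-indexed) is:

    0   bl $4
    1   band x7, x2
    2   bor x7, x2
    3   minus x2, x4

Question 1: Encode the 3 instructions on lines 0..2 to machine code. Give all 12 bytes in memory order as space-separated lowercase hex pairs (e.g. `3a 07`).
7c 00 00 04 07 a0 00 00 53 a0 00 00

L0: bl op=0x1f:6|imm=4:26 ⇒ 0x7c000004 ⇒ big 7c 00 00 04
L1: band op=0x1:6|rd=7:3|rs=2:3|pad=0:20 ⇒ 0x07a00000 ⇒ big 07 a0 00 00
L2: bor op=0x14:6|rd=7:3|rs=2:3|pad=0:20 ⇒ 0x53a00000 ⇒ big 53 a0 00 00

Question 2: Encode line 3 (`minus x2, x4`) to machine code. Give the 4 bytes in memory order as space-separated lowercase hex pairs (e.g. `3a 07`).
line 3 (minus): pack op=0x2d:6|rd=2:3|rs=4:3|pad=0:20 = 0xb5400000; big→ b5 40 00 00

b5 40 00 00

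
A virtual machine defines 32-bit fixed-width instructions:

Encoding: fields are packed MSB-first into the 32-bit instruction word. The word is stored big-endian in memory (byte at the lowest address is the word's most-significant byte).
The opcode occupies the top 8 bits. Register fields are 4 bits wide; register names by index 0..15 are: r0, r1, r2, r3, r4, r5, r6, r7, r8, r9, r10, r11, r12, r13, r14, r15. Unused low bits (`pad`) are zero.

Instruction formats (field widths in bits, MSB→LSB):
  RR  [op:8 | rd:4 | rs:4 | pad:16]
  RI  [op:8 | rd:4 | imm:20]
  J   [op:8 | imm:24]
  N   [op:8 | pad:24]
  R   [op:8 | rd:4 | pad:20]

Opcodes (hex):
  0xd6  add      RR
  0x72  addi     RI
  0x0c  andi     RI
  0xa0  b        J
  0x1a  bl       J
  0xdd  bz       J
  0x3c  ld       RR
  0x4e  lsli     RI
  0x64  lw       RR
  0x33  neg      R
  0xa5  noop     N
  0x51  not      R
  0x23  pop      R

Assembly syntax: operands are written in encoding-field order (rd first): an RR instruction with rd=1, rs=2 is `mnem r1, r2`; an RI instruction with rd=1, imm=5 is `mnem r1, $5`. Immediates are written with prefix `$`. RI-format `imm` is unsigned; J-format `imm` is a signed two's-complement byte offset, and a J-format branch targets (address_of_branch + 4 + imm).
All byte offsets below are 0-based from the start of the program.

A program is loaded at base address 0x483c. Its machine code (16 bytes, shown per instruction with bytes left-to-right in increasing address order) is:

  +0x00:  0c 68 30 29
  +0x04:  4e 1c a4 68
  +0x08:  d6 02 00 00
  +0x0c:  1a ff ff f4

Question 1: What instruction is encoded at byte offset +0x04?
lsli r1, $828520

+0x04: 4e 1c a4 68 ⇒ word 0x4e1ca468 (big)
  op=0x4e1ca468>>24=0x4e ⇒ lsli (RI)
  rd: (w>>20)&0xf=0x1 → r1
  imm: (w>>0)&0xfffff=0xca468 → $828520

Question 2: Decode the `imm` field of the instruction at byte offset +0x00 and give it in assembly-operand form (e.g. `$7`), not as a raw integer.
+0x00: 0c 68 30 29 ⇒ word 0x0c683029 (big)
  op=0x0c683029>>24=0xc ⇒ andi (RI)
  rd@[23:20]=0x6 ⇒ r6
  imm@[19:0]=0x83029 ⇒ $536617

$536617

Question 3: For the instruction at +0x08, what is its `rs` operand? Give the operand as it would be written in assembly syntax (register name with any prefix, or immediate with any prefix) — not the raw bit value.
@+08  big-endian(d6 02 00 00) = 0xd6020000
  opcode bits[31:24]=0xd6: add/RR
  [23:20] rd=0 = r0
  [19:16] rs=2 = r2

r2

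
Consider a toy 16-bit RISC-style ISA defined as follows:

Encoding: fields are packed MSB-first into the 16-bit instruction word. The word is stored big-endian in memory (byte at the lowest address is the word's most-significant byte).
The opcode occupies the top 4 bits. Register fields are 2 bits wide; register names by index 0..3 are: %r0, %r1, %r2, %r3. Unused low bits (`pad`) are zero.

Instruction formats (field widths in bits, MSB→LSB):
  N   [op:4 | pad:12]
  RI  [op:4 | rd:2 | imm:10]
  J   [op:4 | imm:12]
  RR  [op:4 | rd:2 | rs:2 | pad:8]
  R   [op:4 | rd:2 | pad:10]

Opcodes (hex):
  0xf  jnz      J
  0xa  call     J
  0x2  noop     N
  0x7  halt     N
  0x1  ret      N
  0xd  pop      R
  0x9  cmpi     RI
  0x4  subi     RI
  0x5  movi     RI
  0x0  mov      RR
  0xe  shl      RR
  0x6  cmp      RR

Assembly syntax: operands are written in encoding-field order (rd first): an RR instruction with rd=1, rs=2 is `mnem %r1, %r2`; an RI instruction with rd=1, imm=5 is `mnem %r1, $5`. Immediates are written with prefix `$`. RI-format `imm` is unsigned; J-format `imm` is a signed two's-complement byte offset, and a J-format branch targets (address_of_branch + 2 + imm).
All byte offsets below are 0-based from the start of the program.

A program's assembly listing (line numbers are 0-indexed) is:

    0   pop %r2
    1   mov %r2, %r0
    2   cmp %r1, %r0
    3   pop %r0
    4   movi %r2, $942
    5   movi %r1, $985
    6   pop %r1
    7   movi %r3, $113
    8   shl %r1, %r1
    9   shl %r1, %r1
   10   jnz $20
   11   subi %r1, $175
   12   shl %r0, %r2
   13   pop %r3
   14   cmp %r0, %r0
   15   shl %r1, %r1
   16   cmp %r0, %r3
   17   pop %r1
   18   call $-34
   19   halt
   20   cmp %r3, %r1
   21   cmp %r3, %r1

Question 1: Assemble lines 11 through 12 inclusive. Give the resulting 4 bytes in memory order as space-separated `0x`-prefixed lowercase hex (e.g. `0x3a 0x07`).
11. subi fields op=0x4:4|rd=1:2|imm=175:10 → word 44afh → 44 af
12. shl fields op=0xe:4|rd=0:2|rs=2:2|pad=0:8 → word e200h → e2 00

0x44 0xaf 0xe2 0x00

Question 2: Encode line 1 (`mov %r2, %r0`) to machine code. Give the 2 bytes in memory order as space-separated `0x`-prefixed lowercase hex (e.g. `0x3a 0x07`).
1. mov fields op=0x0:4|rd=2:2|rs=0:2|pad=0:8 → word 0800h → 08 00

0x08 0x00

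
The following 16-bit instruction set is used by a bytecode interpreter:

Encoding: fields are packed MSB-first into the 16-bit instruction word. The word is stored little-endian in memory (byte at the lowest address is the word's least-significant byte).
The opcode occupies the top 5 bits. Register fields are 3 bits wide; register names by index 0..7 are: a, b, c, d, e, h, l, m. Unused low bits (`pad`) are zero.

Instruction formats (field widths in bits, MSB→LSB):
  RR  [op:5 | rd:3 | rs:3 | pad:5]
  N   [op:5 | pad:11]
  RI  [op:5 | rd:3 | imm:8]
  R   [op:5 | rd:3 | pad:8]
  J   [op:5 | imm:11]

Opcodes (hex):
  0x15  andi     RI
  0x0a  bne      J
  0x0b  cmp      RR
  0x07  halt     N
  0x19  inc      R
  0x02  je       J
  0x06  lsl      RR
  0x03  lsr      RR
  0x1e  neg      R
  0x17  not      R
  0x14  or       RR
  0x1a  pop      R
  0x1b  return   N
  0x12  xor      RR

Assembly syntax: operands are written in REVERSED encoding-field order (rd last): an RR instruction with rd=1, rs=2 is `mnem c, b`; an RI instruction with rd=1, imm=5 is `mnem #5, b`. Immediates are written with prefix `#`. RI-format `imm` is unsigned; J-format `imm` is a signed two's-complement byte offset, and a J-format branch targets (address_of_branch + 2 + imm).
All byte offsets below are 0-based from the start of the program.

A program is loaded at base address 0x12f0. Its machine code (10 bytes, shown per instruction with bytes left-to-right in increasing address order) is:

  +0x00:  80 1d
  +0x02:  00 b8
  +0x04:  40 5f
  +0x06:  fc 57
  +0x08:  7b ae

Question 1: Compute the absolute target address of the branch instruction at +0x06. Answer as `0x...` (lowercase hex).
0x12f4

+0x06: fc 57 ⇒ word 0x57fc (little)
  opcode bits[15:11]=0xa: bne/J
  [10:0] imm=2044 (s11→-4) = #-4
  target = base 0x12f0 + off 0x06 + 2 + imm -4 = 0x12f4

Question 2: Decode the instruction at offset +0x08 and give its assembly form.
andi #123, l

[08] 7b ae → 0xae7b
  top 5b → 0x15 → andi [RI]
  rd@[10:8]=0x6 ⇒ l
  imm@[7:0]=0x7b ⇒ #123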